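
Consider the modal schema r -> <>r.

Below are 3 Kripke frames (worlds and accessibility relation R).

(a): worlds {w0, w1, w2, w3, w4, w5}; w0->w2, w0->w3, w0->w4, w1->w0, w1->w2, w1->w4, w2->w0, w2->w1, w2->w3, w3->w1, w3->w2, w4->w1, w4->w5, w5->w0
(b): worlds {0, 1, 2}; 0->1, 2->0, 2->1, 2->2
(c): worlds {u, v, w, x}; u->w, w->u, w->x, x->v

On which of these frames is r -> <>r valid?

none

This is the axiom for a generalized confluence (Geach) condition; its first-order frame correspondent is forall x exists w (x = w & xRw).
(a): fails — at w0 but no w with w0=w and w0Rw.
(b): fails — at 0 but no w with 0=w and 0Rw.
(c): fails — at u but no t with u=t and uRt.
Valid on no frame.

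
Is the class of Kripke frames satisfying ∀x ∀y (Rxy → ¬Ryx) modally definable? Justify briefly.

Not modally definable

Any modally definable frame class is closed under surjective bounded morphisms.
The 5-cycle (worlds w0,w1,w2,w3,w4 with w0→w1→w2→w3→w4→w0) is asymmetric. Mapping every world to a single reflexive point • is a surjective bounded morphism, and the reflexive point is not asymmetric (R•• but asymmetry requires ¬R••).
So the class is not modally definable.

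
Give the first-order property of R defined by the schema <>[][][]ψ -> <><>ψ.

forall x forall y (xRy -> exists w (y R^3 w & x R^2 w))

This is a Sahlqvist (Geach-type) schema ◇^1□^3ψ → □^0◇^2ψ.
First-order correspondent: forall x forall y (xRy -> exists w (y R^3 w & x R^2 w)).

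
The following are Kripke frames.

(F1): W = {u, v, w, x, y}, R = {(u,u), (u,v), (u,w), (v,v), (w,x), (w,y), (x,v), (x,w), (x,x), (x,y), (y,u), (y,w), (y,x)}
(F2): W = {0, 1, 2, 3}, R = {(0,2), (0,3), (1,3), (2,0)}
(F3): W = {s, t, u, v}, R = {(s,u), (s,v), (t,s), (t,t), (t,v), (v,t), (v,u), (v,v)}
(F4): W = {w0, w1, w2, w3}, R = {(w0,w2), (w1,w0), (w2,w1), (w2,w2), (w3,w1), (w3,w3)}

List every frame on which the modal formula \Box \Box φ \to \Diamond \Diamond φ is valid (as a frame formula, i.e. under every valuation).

(F1), (F4)

This is the axiom for a generalized confluence (Geach) condition; its first-order frame correspondent is \forall x \exists w (x R^2 w \wedge x R^2 w).
(F1): condition met.
(F2): fails — at 1 but no w with 1R²w and 1R²w.
(F3): fails — at u but no w with uR²w and uR²w.
(F4): condition met.
Valid on: (F1), (F4).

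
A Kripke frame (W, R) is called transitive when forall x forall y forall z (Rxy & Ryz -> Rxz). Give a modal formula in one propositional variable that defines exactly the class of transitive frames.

The condition is transitivity. The 4 schema □q → □□q defines it.
Suppose □q→□□q is valid. Take Rxy, Ryz and set V(q)={w : Rxw}. Then □q at x, so □□q at x, so □q at y, so q at z, i.e. Rxz.

□q → □□q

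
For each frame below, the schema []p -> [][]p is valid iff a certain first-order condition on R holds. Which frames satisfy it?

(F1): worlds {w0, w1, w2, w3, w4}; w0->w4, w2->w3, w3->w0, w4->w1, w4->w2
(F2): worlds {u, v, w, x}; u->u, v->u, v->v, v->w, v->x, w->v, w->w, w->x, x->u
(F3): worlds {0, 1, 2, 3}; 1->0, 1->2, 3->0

(F3)

The schema corresponds to transitivity: forall x forall y forall z (Rxy & Ryz -> Rxz).
(F1): fails — Rw0w4 and Rw4w1 but not Rw0w1.
(F2): fails — Rwx and Rxu but not Rwu.
(F3): holds.
Valid on: (F3).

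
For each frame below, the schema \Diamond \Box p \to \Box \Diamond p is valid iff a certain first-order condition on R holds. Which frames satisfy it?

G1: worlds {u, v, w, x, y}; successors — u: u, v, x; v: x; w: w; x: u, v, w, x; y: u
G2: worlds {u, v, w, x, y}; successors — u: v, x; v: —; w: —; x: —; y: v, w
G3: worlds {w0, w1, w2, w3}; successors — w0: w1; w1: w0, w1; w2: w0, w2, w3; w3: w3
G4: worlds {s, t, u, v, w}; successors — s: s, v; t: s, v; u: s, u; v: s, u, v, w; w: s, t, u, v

G4

Frame correspondent (Sahlqvist): \forall x \forall y \forall z (Rxy \wedge Rxz \to \exists w (Ryw \wedge Rzw)) — i.e. convergence.
G1: fails — Rxw and Rxu but w and u have no common successor.
G2: fails — Ruv and Ruv but v and v have no common successor.
G3: fails — Rw2w2 and Rw2w0 but w2 and w0 have no common successor.
G4: ✓.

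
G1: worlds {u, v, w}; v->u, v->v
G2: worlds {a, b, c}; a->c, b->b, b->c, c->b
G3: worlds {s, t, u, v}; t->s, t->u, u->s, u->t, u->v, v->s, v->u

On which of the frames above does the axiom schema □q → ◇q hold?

G2

Frame correspondent (Sahlqvist): ∀x ∃y Rxy — i.e. seriality.
G1: fails — world u has no successor.
G2: holds.
G3: fails — world s has no successor.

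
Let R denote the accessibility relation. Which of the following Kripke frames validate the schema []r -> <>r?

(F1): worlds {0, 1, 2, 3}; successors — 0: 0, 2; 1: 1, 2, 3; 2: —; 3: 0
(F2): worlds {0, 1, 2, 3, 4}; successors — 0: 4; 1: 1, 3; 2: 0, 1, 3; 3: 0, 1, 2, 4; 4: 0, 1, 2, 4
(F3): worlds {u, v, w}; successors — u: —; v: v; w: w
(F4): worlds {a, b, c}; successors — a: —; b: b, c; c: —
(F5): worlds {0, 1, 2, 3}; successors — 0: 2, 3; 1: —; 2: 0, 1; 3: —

(F2)

This is the axiom for seriality; its first-order frame correspondent is forall x exists y Rxy.
(F1): fails — world 2 has no successor.
(F2): ✓.
(F3): fails — world u has no successor.
(F4): fails — world a has no successor.
(F5): fails — world 1 has no successor.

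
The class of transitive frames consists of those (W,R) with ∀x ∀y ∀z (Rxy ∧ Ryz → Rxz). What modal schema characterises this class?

This is transitivity; the standard corresponding axiom is 4: □r → □□r.
Suppose □r→□□r is valid. Take Rxy, Ryz and set V(r)={w : Rxw}. Then □r at x, so □□r at x, so □r at y, so r at z, i.e. Rxz.

□r → □□r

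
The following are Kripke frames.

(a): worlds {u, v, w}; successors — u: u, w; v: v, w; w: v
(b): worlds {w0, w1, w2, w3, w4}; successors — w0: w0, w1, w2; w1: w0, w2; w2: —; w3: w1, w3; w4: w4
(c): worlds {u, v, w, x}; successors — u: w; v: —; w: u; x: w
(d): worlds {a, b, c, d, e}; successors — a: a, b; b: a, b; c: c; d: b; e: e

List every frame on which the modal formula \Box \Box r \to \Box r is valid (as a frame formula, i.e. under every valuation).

(a), (b), (d)

The schema corresponds to density: \forall x \forall y (Rxy \to \exists z (Rxz \wedge Rzy)).
(a): condition met.
(b): condition met.
(c): fails — Rxw but no z with Rxz and Rzw.
(d): condition met.
Valid on: (a), (b), (d).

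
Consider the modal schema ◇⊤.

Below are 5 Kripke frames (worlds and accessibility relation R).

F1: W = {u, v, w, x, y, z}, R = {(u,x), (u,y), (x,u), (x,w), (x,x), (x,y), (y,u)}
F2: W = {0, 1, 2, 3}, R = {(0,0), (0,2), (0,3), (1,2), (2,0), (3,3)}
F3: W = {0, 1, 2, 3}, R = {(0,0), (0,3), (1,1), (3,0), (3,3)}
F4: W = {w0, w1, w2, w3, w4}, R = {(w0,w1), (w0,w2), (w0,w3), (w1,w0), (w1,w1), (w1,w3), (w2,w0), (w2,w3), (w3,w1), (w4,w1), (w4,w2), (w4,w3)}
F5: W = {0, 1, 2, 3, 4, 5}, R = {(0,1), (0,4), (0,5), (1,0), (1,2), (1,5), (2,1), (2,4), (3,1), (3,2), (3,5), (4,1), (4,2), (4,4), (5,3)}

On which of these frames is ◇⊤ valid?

F2, F4, F5

This is the axiom for seriality; its first-order frame correspondent is ∀x ∃y Rxy.
F1: fails — world v has no successor.
F2: holds.
F3: fails — world 2 has no successor.
F4: holds.
F5: holds.
Valid on: F2, F4, F5.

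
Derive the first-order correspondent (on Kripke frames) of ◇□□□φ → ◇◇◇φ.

This is a Sahlqvist (Geach-type) schema ◇^1□^3φ → □^0◇^3φ.
Minimal-valuation argument: fix x; take any y with xR^1y and any z with xR^0z. Set V(φ) to the set of worlds R-reachable from y in exactly 3 steps. Then □^3φ holds at y, so the antecedent holds at x; validity forces ◇^3φ at z, giving a w with zR^3w and yR^3w.
First-order correspondent: ∀x ∀y (xRy → ∃w (yR³w ∧ xR³w)).

∀x ∀y (xRy → ∃w (yR³w ∧ xR³w))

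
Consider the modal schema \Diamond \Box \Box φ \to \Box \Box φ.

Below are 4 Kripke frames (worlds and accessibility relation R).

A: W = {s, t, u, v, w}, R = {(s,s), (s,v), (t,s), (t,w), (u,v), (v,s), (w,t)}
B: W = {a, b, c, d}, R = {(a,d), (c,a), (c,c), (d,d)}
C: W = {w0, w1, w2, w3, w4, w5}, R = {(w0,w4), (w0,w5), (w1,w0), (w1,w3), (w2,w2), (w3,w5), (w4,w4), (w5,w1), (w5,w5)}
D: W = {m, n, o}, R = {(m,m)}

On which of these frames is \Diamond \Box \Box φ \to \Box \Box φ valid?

This is the axiom for a generalized confluence (Geach) condition; its first-order frame correspondent is \forall x \forall y \forall z ((xRy \wedge x R^2 z) \to \exists w (y R^2 w \wedge z = w)).
A: fails — tRs, tR²t but no w* with sR²w* and t=w*.
B: fails — cRa, cR²a but no w with aR²w and a=w.
C: fails — w0Rw4, w0R²w1 but no w with w4R²w and w1=w.
D: holds.

D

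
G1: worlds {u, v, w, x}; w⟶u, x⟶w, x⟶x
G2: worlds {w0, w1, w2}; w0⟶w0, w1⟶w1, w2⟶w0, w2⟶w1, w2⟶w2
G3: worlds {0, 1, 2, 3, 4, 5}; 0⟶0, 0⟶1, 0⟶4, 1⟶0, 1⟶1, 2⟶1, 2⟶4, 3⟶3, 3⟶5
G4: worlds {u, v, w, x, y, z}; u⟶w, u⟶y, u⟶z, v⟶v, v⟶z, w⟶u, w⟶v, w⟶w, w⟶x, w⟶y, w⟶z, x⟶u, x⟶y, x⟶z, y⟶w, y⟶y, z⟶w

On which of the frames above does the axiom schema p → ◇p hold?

The schema corresponds to reflexivity: ∀x Rxx.
G1: fails — world u does not see itself.
G2: holds.
G3: fails — world 2 does not see itself.
G4: fails — world u does not see itself.
Valid on: G2.

G2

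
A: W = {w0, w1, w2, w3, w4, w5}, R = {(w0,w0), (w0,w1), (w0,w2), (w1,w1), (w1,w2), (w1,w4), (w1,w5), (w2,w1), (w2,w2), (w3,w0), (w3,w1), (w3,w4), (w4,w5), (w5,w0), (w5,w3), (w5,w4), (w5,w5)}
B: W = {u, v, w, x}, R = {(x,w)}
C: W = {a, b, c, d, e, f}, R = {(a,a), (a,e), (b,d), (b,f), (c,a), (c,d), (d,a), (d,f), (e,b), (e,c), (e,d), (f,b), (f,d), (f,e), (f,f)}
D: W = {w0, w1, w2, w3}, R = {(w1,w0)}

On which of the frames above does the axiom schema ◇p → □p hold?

Frame correspondent (Sahlqvist): ∀x ∀y ∀z (Rxy ∧ Rxz → y = z) — i.e. partial functionality.
A: fails — w0 sees both w0 and w1.
B: satisfies the condition.
C: fails — a sees both a and e.
D: satisfies the condition.

B, D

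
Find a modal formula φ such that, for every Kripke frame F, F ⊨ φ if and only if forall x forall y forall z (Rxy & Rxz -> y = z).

The condition is partial functionality. The CD schema ◇ψ → □ψ defines it.

◇ψ → □ψ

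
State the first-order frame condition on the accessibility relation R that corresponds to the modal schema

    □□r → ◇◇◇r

This is a Sahlqvist (Geach-type) schema ◇^0□^2r → □^0◇^3r.
Minimal-valuation argument: fix x; take any y with xR^0y and any z with xR^0z. Set V(r) to the set of worlds R-reachable from y in exactly 2 steps. Then □^2r holds at y, so the antecedent holds at x; validity forces ◇^3r at z, giving a w with zR^3w and yR^2w.
First-order correspondent: ∀x ∃w (xR²w ∧ xR³w).

∀x ∃w (xR²w ∧ xR³w)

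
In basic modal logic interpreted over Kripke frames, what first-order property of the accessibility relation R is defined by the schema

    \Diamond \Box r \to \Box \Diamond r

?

Convergence

Suppose ◇□r→□◇r is valid. Take Rxy, Rxz and set V(r)={w : Ryw}. Then □r at y so ◇□r at x, so □◇r at x, so ◇r at z, giving w with Rzw and Ryw.
Conversely, any frame satisfying \forall x \forall y \forall z (Rxy \wedge Rxz \to \exists w (Ryw \wedge Rzw)) validates the schema.
Frame condition: \forall x \forall y \forall z (Rxy \wedge Rxz \to \exists w (Ryw \wedge Rzw)).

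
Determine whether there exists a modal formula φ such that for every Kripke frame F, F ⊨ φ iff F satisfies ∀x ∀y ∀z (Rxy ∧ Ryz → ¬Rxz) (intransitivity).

No — not modally definable

If a class were modally definable it would be closed under surjective bounded morphisms (Goldblatt–Thomason).
The 5-cycle (worlds 0,1,2,3,4 with 0→1→2→3→4→0) is intransitive. Mapping every world to a single reflexive point • is a surjective bounded morphism; the reflexive point is not intransitive (R••∧R•• but R••).
So no modal formula (or set of formulas) defines exactly the intransitive frames.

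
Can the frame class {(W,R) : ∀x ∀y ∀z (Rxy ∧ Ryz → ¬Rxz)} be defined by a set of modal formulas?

If a class were modally definable it would be closed under surjective bounded morphisms (Goldblatt–Thomason).
The 3-cycle (worlds a,b,c with a→b→c→a) is intransitive. Mapping every world to a single reflexive point • is a surjective bounded morphism; the reflexive point is not intransitive (R••∧R•• but R••).
Hence intransitivity is not modally definable.

No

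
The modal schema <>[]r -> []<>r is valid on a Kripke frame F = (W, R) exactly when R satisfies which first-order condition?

Suppose ◇□r→□◇r is valid. Take Rxy, Rxz and set V(r)={w : Ryw}. Then □r at y so ◇□r at x, so □◇r at x, so ◇r at z, giving w with Rzw and Ryw.

Convergence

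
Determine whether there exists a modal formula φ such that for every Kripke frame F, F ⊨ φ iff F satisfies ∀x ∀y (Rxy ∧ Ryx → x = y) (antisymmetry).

Not modally definable

Any modally definable frame class is closed under surjective bounded morphisms.
The 6-cycle (worlds 0,1,2,3,4,5 with 0→1→2→3→4→5→0) is antisymmetric. Sending even-indexed worlds to a and odd-indexed worlds to b is a surjective bounded morphism onto the two-world frame with a↔b, which is not antisymmetric.
Hence antisymmetry is not modally definable.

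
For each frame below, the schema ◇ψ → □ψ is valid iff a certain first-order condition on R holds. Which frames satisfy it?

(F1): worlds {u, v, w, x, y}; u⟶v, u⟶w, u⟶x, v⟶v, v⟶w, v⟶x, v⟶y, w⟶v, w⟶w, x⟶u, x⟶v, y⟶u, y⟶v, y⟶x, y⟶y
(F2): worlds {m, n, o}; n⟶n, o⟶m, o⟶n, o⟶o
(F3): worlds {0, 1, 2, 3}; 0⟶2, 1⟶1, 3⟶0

The schema corresponds to partial functionality: ∀x ∀y ∀z (Rxy ∧ Rxz → y = z).
(F1): fails — u sees both v and w.
(F2): fails — o sees both m and n.
(F3): holds.
Valid on: (F3).

(F3)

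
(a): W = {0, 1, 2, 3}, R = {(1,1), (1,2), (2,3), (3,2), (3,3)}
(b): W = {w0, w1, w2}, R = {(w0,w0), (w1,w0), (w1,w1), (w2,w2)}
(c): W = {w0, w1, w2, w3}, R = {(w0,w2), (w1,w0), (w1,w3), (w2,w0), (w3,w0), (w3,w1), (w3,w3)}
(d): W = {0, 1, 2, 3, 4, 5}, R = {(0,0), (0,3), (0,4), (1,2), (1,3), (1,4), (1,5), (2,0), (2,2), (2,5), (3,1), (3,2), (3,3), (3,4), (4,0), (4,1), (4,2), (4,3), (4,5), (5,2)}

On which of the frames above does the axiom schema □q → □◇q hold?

(b), (d)

This is the axiom for a generalized confluence (Geach) condition; its first-order frame correspondent is ∀x ∀z (xRz → ∃w (xRw ∧ zRw)).
(a): fails — 1R2 but no w with 1Rw and 2Rw.
(b): holds.
(c): fails — w0Rw2 but no w with w0Rw and w2Rw.
(d): holds.
Valid on: (b), (d).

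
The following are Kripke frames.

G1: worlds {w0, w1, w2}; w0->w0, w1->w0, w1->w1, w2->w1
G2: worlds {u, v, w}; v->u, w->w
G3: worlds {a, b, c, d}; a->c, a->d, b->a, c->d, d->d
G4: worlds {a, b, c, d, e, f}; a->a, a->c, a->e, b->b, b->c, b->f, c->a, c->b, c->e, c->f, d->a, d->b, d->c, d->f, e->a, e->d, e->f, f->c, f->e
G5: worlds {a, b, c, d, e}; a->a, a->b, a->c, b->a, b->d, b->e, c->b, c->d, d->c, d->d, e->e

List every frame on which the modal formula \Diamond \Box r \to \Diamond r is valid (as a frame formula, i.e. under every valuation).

G1, G5

This is the axiom for a generalized confluence (Geach) condition; its first-order frame correspondent is \forall x \forall y (xRy \to \exists w (yRw \wedge xRw)).
G1: holds.
G2: fails — vRu but no t with uRt and vRt.
G3: fails — bRa but no w with aRw and bRw.
G4: fails — eRf but no w with fRw and eRw.
G5: holds.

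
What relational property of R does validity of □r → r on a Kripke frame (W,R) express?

reflexivity

This is the T axiom.
Its frame correspondent is reflexivity — ∀x Rxx.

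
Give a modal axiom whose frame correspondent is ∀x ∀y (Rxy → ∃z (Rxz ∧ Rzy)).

□□r → □r

A defining formula is □□r → □r (the C4 axiom).
Suppose □□r→□r is valid. Take Rxy and set V(r)={w : xR²w}. Then □□r at x, so □r at x, so r at y, i.e. ∃z(Rxz∧Rzy).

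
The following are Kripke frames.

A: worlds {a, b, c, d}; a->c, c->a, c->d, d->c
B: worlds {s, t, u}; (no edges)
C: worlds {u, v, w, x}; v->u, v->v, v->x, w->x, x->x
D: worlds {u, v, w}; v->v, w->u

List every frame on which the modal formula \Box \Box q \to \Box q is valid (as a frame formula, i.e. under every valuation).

B, C

This is the axiom for density; its first-order frame correspondent is \forall x \forall y (Rxy \to \exists z (Rxz \wedge Rzy)).
A: fails — Rac but no z with Raz and Rzc.
B: holds.
C: holds.
D: fails — Rwu but no z with Rwz and Rzu.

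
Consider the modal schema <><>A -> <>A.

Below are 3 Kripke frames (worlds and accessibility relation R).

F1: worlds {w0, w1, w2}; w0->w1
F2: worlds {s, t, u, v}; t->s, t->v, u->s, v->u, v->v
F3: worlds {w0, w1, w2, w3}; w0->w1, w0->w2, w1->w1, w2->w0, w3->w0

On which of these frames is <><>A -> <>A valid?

This is the axiom for transitivity; its first-order frame correspondent is forall x forall y forall z (Rxy & Ryz -> Rxz).
F1: holds.
F2: fails — Rtv and Rvu but not Rtu.
F3: fails — Rw3w0 and Rw0w1 but not Rw3w1.
Valid on: F1.

F1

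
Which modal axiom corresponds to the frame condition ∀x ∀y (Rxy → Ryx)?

ψ → □◇ψ

The condition is symmetry. The B schema ψ → □◇ψ defines it.
Suppose ψ→□◇ψ is valid. Take Rxy and set V(ψ)={x}. Then ψ at x, so □◇ψ at x, so ◇ψ at y, so some z with Ryz has ψ; z=x, i.e. Ryx.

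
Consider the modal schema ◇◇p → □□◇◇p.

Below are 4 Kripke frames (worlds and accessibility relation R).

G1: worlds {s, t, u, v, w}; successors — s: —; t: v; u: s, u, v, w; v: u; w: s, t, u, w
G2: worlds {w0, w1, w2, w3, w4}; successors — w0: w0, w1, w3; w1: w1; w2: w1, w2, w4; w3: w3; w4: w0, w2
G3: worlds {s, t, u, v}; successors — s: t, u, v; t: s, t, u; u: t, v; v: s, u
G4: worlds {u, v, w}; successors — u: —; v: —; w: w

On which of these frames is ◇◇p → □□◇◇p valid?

G4

The schema corresponds to a generalized confluence (Geach) condition: ∀x ∀y ∀z ((xR²y ∧ xR²z) → ∃w (y = w ∧ zR²w)).
G1: fails — uR²s, uR²s but no w* with s=w* and sR²w*.
G2: fails — w0R²w0, w0R²w1 but no w with w0=w and w1R²w.
G3: fails — sR²s, sR²v but no w with s=w and vR²w.
G4: satisfies the condition.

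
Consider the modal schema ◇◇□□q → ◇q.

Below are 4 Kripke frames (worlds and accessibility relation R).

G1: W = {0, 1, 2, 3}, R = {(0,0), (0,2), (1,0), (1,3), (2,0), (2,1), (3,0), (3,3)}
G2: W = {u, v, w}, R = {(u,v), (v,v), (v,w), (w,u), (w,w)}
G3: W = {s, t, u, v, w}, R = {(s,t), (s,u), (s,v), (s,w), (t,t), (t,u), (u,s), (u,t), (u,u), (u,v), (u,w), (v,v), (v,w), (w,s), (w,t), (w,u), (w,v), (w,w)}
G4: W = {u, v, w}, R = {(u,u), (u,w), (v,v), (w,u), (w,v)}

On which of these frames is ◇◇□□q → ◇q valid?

G1, G2, G3

The schema corresponds to a generalized confluence (Geach) condition: ∀x ∀y (xR²y → ∃w (yR²w ∧ xRw)).
G1: holds.
G2: holds.
G3: holds.
G4: fails — uR²v but no t with vR²t and uRt.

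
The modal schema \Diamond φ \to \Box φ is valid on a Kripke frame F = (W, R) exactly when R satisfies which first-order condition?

Suppose ◇φ→□φ is valid. Take Rxy, Rxz and set V(φ)={y}. Then ◇φ at x, so □φ at x, so φ at z, i.e. z=y.
Conversely, any frame satisfying \forall x \forall y \forall z (Rxy \wedge Rxz \to y = z) validates the schema.
Frame condition: \forall x \forall y \forall z (Rxy \wedge Rxz \to y = z).

Partial functionality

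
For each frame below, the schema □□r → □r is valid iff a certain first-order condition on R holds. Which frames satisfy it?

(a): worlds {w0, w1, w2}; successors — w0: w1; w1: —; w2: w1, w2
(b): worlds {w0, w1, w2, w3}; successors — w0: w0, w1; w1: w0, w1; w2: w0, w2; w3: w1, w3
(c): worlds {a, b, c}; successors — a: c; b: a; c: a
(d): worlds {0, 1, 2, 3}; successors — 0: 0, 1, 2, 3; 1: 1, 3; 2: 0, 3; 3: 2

The schema corresponds to density: ∀x ∀y (Rxy → ∃z (Rxz ∧ Rzy)).
(a): fails — Rw0w1 but no z with Rw0z and Rzw1.
(b): ✓.
(c): fails — Rac but no z with Raz and Rzc.
(d): fails — R32 but no z with R3z and Rz2.
Valid on: (b).

(b)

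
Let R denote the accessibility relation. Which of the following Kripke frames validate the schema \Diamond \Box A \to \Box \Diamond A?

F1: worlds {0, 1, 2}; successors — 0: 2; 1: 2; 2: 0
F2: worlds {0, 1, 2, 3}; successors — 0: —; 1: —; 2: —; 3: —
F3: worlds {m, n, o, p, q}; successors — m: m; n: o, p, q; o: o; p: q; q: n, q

The schema corresponds to convergence: \forall x \forall y \forall z (Rxy \wedge Rxz \to \exists w (Ryw \wedge Rzw)).
F1: holds.
F2: holds.
F3: fails — Rno and Rnq but o and q have no common successor.
Valid on: F1, F2.

F1, F2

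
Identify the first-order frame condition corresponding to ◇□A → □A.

This is frame-equivalent to ◇A → □◇A (substitute ¬A for A and contrapose).
Suppose ◇A→□◇A is valid. Take Rxy, Rxz and set V(A)={y}. Then ◇A at x, so □◇A at x, so ◇A at z, so some w with Rzw has A; w=y, i.e. Rzy. By symmetry of the argument, Ryz.

the Euclidean property: ∀x ∀y ∀z (Rxy ∧ Rxz → Ryz)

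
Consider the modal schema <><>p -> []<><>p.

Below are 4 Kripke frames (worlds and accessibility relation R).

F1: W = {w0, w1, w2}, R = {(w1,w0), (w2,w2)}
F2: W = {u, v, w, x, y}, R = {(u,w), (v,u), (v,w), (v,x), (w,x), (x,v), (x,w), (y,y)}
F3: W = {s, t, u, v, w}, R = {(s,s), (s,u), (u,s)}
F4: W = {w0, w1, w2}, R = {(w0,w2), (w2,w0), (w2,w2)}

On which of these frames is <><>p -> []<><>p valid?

F1, F3, F4

The schema corresponds to a generalized confluence (Geach) condition: forall x forall y forall z ((x R^2 y & xRz) -> exists w (y = w & z R^2 w)).
F1: condition met.
F2: fails — uR²x, uRw but no t with x=t and wR²t.
F3: condition met.
F4: condition met.
Valid on: F1, F3, F4.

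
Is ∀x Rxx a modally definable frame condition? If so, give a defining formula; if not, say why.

Yes — defined by □q → q

This is a Sahlqvist condition; the T axiom □q → q defines it.
Suppose □q→q is valid. At any x set V(q)={w : Rxw}. Then □q holds at x, so q holds at x, i.e. Rxx.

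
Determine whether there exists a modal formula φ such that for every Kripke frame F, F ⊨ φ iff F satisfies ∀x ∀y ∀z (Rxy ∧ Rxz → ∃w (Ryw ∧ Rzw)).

The condition is convergence. A defining modal formula is ◇□p → □◇p.
Suppose ◇□p→□◇p is valid. Take Rxy, Rxz and set V(p)={w : Ryw}. Then □p at y so ◇□p at x, so □◇p at x, so ◇p at z, giving w with Rzw and Ryw.

Definable; ◇□p → □◇p defines it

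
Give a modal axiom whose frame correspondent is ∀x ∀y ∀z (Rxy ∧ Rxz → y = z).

◇q → □q

The condition is partial functionality. The CD schema ◇q → □q defines it.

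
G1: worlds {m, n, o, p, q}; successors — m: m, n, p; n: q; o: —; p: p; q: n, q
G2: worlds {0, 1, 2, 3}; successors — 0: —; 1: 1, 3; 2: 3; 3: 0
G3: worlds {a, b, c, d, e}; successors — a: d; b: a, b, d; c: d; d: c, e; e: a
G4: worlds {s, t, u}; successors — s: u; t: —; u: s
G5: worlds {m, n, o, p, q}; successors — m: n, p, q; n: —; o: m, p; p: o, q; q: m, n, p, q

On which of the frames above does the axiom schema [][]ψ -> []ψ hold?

G1

This is the axiom for density; its first-order frame correspondent is forall x forall y (Rxy -> exists z (Rxz & Rzy)).
G1: holds.
G2: fails — R23 but no z with R2z and Rz3.
G3: fails — Rcd but no z with Rcz and Rzd.
G4: fails — Rsu but no z with Rsz and Rzu.
G5: fails — Rom but no z with Roz and Rzm.
Valid on: G1.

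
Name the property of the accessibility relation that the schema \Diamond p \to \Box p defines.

Suppose ◇p→□p is valid. Take Rxy, Rxz and set V(p)={y}. Then ◇p at x, so □p at x, so p at z, i.e. z=y.

Partial functionality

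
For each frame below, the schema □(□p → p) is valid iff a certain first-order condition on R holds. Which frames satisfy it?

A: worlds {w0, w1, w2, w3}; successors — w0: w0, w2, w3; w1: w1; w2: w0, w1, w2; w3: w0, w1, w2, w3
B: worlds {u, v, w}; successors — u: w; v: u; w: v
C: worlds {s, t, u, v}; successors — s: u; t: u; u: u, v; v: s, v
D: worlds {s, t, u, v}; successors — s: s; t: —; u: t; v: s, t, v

A

This is the axiom for shift-reflexivity; its first-order frame correspondent is ∀x ∀y (Rxy → Ryy).
A: satisfies the condition.
B: fails — Rvu but not Ruu.
C: fails — Rvs but not Rss.
D: fails — Rut but not Rtt.
Valid on: A.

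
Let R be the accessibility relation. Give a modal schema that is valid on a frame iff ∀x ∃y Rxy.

□s → ◇s

A defining formula is □s → ◇s (the D axiom).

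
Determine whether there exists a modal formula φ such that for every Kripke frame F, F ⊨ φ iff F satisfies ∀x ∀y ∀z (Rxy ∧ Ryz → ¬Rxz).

Not definable by any modal formula

If a class were modally definable it would be closed under surjective bounded morphisms (Goldblatt–Thomason).
The 7-cycle (worlds a,b,c,d,e,f,g with a→b→c→d→e→f→g→a) is intransitive. Mapping every world to a single reflexive point • is a surjective bounded morphism; the reflexive point is not intransitive (R••∧R•• but R••).
So the class is not modally definable.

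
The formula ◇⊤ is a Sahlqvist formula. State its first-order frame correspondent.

This is a form of the D axiom.
It corresponds to seriality: ∀x ∃y Rxy.

Seriality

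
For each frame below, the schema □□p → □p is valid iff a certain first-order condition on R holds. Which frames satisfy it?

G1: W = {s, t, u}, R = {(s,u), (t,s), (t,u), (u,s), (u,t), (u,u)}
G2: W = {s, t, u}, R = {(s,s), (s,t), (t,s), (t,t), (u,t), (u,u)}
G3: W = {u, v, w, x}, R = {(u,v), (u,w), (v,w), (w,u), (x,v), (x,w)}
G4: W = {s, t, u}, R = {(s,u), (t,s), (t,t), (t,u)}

Frame correspondent (Sahlqvist): ∀x ∀y (Rxy → ∃z (Rxz ∧ Rzy)) — i.e. density.
G1: ✓.
G2: ✓.
G3: fails — Ruv but no z with Ruz and Rzv.
G4: fails — Rsu but no z with Rsz and Rzu.

G1, G2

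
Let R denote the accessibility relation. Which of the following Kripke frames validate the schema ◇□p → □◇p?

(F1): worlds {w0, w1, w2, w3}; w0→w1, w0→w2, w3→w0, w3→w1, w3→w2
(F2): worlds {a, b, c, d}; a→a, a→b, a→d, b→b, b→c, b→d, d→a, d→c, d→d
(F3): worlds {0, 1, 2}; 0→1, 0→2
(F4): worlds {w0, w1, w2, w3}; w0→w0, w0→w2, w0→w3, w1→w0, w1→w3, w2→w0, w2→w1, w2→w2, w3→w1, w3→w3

Frame correspondent (Sahlqvist): ∀x ∀y ∀z (Rxy ∧ Rxz → ∃w (Ryw ∧ Rzw)) — i.e. convergence.
(F1): fails — Rw0w1 and Rw0w1 but w1 and w1 have no common successor.
(F2): fails — Rbc and Rbc but c and c have no common successor.
(F3): fails — R01 and R01 but 1 and 1 have no common successor.
(F4): holds.

(F4)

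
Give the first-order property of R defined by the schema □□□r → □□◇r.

∀x ∀z (xR²z → ∃w (xR³w ∧ zRw))

This is a Sahlqvist (Geach-type) schema ◇^0□^3r → □^2◇^1r.
First-order correspondent: ∀x ∀z (xR²z → ∃w (xR³w ∧ zRw)).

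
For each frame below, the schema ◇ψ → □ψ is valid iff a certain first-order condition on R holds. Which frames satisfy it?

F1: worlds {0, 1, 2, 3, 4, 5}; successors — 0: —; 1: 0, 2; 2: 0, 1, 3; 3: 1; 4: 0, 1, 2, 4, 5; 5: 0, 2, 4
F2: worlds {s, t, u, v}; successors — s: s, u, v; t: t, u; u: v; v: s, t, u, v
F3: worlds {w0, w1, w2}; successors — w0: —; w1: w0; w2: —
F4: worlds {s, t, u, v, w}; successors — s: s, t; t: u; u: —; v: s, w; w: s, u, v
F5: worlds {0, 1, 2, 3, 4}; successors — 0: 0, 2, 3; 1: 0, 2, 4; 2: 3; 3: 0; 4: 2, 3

This is the axiom for partial functionality; its first-order frame correspondent is ∀x ∀y ∀z (Rxy ∧ Rxz → y = z).
F1: fails — 1 sees both 0 and 2.
F2: fails — s sees both s and u.
F3: ✓.
F4: fails — s sees both s and t.
F5: fails — 0 sees both 0 and 2.
Valid on: F3.

F3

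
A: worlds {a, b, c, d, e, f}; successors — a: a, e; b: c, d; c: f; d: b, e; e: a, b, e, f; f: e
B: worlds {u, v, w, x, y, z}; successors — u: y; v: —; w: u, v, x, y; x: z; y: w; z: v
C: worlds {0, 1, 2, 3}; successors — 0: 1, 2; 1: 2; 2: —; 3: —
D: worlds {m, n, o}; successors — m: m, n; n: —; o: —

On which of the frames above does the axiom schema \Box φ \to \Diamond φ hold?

A

The schema corresponds to seriality: \forall x \exists y Rxy.
A: satisfies the condition.
B: fails — world v has no successor.
C: fails — world 2 has no successor.
D: fails — world n has no successor.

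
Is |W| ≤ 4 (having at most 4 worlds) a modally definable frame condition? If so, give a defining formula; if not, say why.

Not definable by any modal formula

If a class were modally definable it would be closed under disjoint unions (Goldblatt–Thomason).
Any modal formula valid on each of 5 disjoint one-world frames is valid on their disjoint union (validity is preserved under disjoint unions). Each one-world frame has |W|=1≤4, but the union has |W|=5.
So no modal formula (or set of formulas) defines exactly the |W|≤4 frames.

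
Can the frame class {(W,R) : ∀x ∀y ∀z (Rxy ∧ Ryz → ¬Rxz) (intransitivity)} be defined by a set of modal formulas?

No

If a class were modally definable it would be closed under surjective bounded morphisms (Goldblatt–Thomason).
The 7-cycle (worlds a,b,c,d,e,f,g with a→b→c→d→e→f→g→a) is intransitive. Mapping every world to a single reflexive point • is a surjective bounded morphism; the reflexive point is not intransitive (R••∧R•• but R••).
Hence intransitivity is not modally definable.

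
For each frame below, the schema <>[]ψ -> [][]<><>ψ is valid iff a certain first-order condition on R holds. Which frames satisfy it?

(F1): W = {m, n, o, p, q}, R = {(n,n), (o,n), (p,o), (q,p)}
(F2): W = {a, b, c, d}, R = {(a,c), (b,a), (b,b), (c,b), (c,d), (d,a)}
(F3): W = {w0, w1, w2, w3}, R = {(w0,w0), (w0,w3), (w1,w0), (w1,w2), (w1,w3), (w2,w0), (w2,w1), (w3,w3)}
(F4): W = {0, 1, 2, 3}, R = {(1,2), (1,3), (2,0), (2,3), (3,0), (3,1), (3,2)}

The schema corresponds to a generalized confluence (Geach) condition: forall x forall y forall z ((xRy & x R^2 z) -> exists w (yRw & z R^2 w)).
(F1): fails — qRp, qR²o but no w with pRw and oR²w.
(F2): fails — aRc, aR²d but no w with cRw and dR²w.
(F3): fails — w1Rw2, w1R²w3 but no w with w2Rw and w3R²w.
(F4): fails — 1R2, 1R²0 but no w with 2Rw and 0R²w.
Valid on no frame.

none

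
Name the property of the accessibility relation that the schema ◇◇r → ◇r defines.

Replacing r by ¬r and contraposing gives the equivalent schema □r → □□r.
Suppose □r→□□r is valid. Take Rxy, Ryz and set V(r)={w : Rxw}. Then □r at x, so □□r at x, so □r at y, so r at z, i.e. Rxz.
The converse is a direct semantic check.
So the correspondent is transitivity.

Transitivity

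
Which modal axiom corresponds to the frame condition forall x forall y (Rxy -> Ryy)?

This is shift-reflexivity; the standard corresponding axiom is T□: □(□ψ → ψ).
Suppose □(□ψ→ψ) is valid. Take Rxy and set V(ψ)={w : Ryw}. Then at y, □ψ holds; since □(□ψ→ψ) at x, □ψ→ψ at y, so ψ at y, i.e. Ryy.

□(□ψ → ψ)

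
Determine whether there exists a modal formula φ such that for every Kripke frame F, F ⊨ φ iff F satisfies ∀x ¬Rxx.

Not modally definable

If a class were modally definable it would be closed under surjective bounded morphisms (Goldblatt–Thomason).
The 5-cycle (worlds s,t,u,v,w with s→t→u→v→w→s) is irreflexive, and the map sending every world to a single reflexive point • is a surjective bounded morphism (forth: every edge maps to (•,•); back: every world has a successor). So any modal formula valid on the 5-cycle is also valid on the reflexive point, which is not irreflexive.
Hence irreflexivity is not modally definable.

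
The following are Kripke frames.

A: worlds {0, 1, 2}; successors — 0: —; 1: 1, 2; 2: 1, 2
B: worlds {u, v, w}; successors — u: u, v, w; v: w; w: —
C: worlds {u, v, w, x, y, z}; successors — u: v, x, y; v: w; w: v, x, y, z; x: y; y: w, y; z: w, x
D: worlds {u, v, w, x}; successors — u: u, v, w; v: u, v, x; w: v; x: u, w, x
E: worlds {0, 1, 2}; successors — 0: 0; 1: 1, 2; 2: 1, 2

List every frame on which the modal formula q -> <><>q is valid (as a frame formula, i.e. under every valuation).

E

Frame correspondent (Sahlqvist): forall x exists w (x = w & x R^2 w) — i.e. a generalized confluence (Geach) condition.
A: fails — at 0 but no w with 0=w and 0R²w.
B: fails — at v but no t with v=t and vR²t.
C: fails — at u but no t with u=t and uR²t.
D: fails — at w but no t with w=t and wR²t.
E: condition met.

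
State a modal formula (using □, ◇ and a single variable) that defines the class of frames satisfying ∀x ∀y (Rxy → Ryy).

□(□r → r)

This is shift-reflexivity; the standard corresponding axiom is T□: □(□r → r).
Suppose □(□r→r) is valid. Take Rxy and set V(r)={w : Ryw}. Then at y, □r holds; since □(□r→r) at x, □r→r at y, so r at y, i.e. Ryy.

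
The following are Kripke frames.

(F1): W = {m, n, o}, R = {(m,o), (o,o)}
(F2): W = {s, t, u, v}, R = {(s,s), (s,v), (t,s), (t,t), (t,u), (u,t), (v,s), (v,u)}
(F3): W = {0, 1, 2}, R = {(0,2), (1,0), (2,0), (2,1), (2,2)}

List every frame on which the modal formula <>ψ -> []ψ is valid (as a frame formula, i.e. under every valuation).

(F1)

Frame correspondent (Sahlqvist): forall x forall y forall z (Rxy & Rxz -> y = z) — i.e. partial functionality.
(F1): holds.
(F2): fails — s sees both s and v.
(F3): fails — 2 sees both 0 and 1.
Valid on: (F1).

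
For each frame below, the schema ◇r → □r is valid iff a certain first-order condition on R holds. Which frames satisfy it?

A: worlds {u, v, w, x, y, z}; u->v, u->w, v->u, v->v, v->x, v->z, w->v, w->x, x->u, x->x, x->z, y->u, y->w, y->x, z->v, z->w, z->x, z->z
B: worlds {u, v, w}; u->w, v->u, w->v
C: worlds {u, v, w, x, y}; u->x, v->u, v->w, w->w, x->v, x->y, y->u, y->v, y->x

The schema corresponds to partial functionality: ∀x ∀y ∀z (Rxy ∧ Rxz → y = z).
A: fails — u sees both v and w.
B: condition met.
C: fails — v sees both u and w.

B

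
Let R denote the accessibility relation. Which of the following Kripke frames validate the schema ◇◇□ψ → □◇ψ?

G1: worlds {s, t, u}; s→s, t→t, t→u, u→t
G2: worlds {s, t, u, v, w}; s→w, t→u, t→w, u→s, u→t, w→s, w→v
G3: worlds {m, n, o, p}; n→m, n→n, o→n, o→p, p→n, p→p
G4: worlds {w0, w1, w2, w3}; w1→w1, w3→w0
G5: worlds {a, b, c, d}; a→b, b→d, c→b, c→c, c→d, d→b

This is the axiom for a generalized confluence (Geach) condition; its first-order frame correspondent is ∀x ∀y ∀z ((xR²y ∧ xRz) → ∃w (yRw ∧ zRw)).
G1: condition met.
G2: fails — sR²s, sRw but no w* with sRw* and wRw*.
G3: fails — nR²m, nRm but no w with mRw and mRw.
G4: condition met.
G5: fails — aR²d, aRb but no w with dRw and bRw.

G1, G4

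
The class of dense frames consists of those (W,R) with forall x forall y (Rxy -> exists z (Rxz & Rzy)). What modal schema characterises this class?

This is density; the standard corresponding axiom is C4: □□r → □r.

□□r → □r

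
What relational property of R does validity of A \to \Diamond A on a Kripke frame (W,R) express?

This is a form of the T axiom.
It corresponds to reflexivity: \forall x Rxx.

reflexivity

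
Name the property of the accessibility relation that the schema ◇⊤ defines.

Seriality

◇⊤ holds at w iff w has a successor, so frame-validity of ◇⊤ is exactly seriality. Equivalently via □ψ → ◇ψ:
Suppose □ψ→◇ψ is valid. At any x set V(ψ)=W. Then □ψ at x, so ◇ψ at x, so x has a successor.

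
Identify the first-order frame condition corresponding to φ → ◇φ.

reflexivity

This is a form of the T axiom.
It corresponds to reflexivity: ∀x Rxx.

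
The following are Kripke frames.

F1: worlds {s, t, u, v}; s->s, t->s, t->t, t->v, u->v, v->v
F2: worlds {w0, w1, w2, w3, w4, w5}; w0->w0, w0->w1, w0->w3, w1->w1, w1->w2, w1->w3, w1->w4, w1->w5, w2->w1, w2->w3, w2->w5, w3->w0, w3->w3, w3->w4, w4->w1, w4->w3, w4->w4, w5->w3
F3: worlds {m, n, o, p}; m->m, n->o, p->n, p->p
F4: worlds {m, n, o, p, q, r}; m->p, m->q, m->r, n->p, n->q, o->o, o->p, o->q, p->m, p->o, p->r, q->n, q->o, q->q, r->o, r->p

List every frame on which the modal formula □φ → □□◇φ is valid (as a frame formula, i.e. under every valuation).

F1, F2, F4

Frame correspondent (Sahlqvist): ∀x ∀z (xR²z → ∃w (xRw ∧ zRw)) — i.e. a generalized confluence (Geach) condition.
F1: satisfies the condition.
F2: satisfies the condition.
F3: fails — pR²n but no w with pRw and nRw.
F4: satisfies the condition.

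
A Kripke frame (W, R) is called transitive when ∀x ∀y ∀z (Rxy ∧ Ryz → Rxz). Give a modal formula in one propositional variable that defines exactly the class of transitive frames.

A defining formula is □ψ → □□ψ (the 4 axiom).

□ψ → □□ψ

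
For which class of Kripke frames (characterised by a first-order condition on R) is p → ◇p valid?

This schema is equivalent to the T axiom □p → p.
Its frame correspondent is reflexivity — ∀x Rxx.

reflexivity: ∀x Rxx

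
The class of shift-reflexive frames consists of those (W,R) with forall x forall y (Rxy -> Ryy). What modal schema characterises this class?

□(□p → p)

A defining formula is □(□p → p) (the T□ axiom).
Suppose □(□p→p) is valid. Take Rxy and set V(p)={w : Ryw}. Then at y, □p holds; since □(□p→p) at x, □p→p at y, so p at y, i.e. Ryy.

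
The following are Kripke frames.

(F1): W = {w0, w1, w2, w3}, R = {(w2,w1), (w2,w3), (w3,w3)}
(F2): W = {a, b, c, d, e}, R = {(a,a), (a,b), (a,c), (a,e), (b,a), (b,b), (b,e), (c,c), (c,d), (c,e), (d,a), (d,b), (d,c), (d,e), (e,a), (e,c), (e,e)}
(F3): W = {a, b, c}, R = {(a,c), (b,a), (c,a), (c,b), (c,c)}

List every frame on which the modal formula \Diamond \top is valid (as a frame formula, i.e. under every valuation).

(F2), (F3)

This is the axiom for seriality; its first-order frame correspondent is \forall x \exists y Rxy.
(F1): fails — world w0 has no successor.
(F2): ✓.
(F3): ✓.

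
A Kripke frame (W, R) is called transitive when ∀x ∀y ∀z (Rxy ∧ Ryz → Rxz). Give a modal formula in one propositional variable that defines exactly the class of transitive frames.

□q → □□q

This is transitivity; the standard corresponding axiom is 4: □q → □□q.
Suppose □q→□□q is valid. Take Rxy, Ryz and set V(q)={w : Rxw}. Then □q at x, so □□q at x, so □q at y, so q at z, i.e. Rxz.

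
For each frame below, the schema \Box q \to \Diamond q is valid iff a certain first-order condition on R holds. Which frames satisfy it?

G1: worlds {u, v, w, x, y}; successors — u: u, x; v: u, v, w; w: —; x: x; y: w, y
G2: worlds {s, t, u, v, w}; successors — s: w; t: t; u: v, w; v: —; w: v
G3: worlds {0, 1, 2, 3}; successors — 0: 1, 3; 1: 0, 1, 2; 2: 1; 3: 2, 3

Frame correspondent (Sahlqvist): \forall x \exists y Rxy — i.e. seriality.
G1: fails — world w has no successor.
G2: fails — world v has no successor.
G3: ✓.

G3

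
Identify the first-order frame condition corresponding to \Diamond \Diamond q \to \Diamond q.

transitivity

Equivalently (dual form): □q → □□q.
Suppose □q→□□q is valid. Take Rxy, Ryz and set V(q)={w : Rxw}. Then □q at x, so □□q at x, so □q at y, so q at z, i.e. Rxz.
The converse is a direct semantic check.
Frame condition: \forall x \forall y \forall z (Rxy \wedge Ryz \to Rxz).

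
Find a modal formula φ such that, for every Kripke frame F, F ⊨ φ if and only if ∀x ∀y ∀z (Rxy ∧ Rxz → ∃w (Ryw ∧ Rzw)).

◇□ψ → □◇ψ

The condition is convergence. The .2 schema ◇□ψ → □◇ψ defines it.
Suppose ◇□ψ→□◇ψ is valid. Take Rxy, Rxz and set V(ψ)={w : Ryw}. Then □ψ at y so ◇□ψ at x, so □◇ψ at x, so ◇ψ at z, giving w with Rzw and Ryw.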